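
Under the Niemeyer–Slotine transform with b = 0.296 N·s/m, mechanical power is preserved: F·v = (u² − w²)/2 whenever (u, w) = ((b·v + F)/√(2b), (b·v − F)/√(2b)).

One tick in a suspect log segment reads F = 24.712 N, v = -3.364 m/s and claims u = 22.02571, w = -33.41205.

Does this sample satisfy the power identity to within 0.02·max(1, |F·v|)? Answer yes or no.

no

F·v = 24.712×(-3.364) = -83.13117 W.
(u² − w²)/2 = (485.13190 − 1116.36509)/2 = -315.61659 W.
|Δ| = 232.48542;  2% of max(1, |F·v|) = 1.66262.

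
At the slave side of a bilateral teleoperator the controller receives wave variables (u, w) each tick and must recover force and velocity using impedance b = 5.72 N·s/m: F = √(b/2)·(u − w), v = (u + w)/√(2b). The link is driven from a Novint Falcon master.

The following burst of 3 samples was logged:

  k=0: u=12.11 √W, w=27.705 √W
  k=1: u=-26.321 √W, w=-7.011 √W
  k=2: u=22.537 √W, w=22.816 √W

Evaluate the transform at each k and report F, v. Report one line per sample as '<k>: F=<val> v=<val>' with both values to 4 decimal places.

0: F=-26.3735 v=11.7716
1: F=-32.6562 v=-9.8548
2: F=-0.4718 v=13.4089

k=0: u−w=-15.5950, u+w=39.8150; √(b/2)=1.6912, √(2b)=3.3823; F=1.6912×(-15.595)=-26.3735, v=39.8150/3.3823=11.7716
k=1: u−w=-19.3100, u+w=-33.3320; √(b/2)=1.6912, √(2b)=3.3823; F=1.6912×(-19.31)=-32.6562, v=-33.3320/3.3823=-9.8548
k=2: u−w=-0.2790, u+w=45.3530; √(b/2)=1.6912, √(2b)=3.3823; F=1.6912×(-0.279)=-0.4718, v=45.3530/3.3823=13.4089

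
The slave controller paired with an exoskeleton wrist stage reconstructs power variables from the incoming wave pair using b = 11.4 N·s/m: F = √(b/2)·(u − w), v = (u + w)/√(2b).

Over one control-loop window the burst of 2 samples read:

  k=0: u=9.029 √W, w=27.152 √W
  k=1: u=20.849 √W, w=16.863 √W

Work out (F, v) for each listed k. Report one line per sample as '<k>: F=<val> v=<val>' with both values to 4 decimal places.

k=0: u−w=-18.1230, u+w=36.1810; √(b/2)=2.3875, √(2b)=4.7749; F=2.3875×(-18.123)=-43.2681, v=36.1810/4.7749=7.5773
k=1: u−w=3.9860, u+w=37.7120; √(b/2)=2.3875, √(2b)=4.7749; F=2.3875×3.986=9.5164, v=37.7120/4.7749=7.8979

0: F=-43.2681 v=7.5773
1: F=9.5164 v=7.8979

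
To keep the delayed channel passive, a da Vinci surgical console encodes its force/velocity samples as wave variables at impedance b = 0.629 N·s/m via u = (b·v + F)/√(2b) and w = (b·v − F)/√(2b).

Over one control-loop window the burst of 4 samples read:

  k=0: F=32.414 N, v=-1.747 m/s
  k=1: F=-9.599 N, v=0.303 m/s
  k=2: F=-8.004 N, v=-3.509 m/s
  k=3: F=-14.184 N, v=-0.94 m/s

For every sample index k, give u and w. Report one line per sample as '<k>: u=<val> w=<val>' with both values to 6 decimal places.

k=0: b·v=0.629×(-1.747)=-1.098863; √(2b)=1.121606; u=(-1.098863+32.414)/1.121606=27.919909, w=(-1.098863−32.414)/1.121606=-29.879354
k=1: b·v=0.629×0.303=0.190587; √(2b)=1.121606; u=(0.190587+(-9.599))/1.121606=-8.388341, w=(0.190587−(-9.599))/1.121606=8.728187
k=2: b·v=0.629×(-3.509)=-2.207161; √(2b)=1.121606; u=(-2.207161+(-8.004))/1.121606=-9.104054, w=(-2.207161−(-8.004))/1.121606=5.168338
k=3: b·v=0.629×(-0.94)=-0.591260; √(2b)=1.121606; u=(-0.591260+(-14.184))/1.121606=-13.173307, w=(-0.591260−(-14.184))/1.121606=12.118997

0: u=27.919909 w=-29.879354
1: u=-8.388341 w=8.728187
2: u=-9.104054 w=5.168338
3: u=-13.173307 w=12.118997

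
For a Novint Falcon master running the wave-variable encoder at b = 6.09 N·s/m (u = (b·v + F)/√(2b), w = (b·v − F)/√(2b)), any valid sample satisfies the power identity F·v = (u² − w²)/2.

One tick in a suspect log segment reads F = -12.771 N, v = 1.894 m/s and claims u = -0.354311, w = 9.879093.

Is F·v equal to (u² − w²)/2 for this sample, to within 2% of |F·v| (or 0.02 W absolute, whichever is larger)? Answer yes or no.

no

F·v = (-12.771)×1.894 = -24.188274 W.
(u² − w²)/2 = (0.125536 − 97.596479)/2 = -48.735471 W.
|Δ| = 24.547197;  2% of max(1, |F·v|) = 0.483765.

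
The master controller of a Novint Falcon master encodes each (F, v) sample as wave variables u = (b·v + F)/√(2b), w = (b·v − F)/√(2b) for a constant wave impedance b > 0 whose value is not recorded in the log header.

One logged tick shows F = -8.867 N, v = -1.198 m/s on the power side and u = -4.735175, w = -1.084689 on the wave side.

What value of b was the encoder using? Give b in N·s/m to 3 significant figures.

u + w = -5.819864;  u + w = √(2b)·v, so √(2b) = -5.819864/(-1.198) = 4.857983.
b = (√(2b))²/2 = 23.600002/2 = 11.800001.
(Check via u − w = 2F/√(2b): u − w = -3.650486, 2F/√(2b) = -3.650486.)

b = 11.8 N·s/m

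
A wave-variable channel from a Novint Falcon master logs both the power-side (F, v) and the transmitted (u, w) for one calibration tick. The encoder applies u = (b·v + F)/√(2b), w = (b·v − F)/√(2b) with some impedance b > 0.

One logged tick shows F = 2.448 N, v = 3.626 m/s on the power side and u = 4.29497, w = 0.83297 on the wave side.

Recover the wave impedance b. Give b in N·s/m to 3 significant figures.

u + w = 5.12794;  u + w = √(2b)·v, so √(2b) = 5.12794/3.626 = 1.41421.
b = (√(2b))²/2 = 2.00000/2 = 1.00000.
(Check via u − w = 2F/√(2b): u − w = 3.46200, 2F/√(2b) = 3.46199.)

b = 1 N·s/m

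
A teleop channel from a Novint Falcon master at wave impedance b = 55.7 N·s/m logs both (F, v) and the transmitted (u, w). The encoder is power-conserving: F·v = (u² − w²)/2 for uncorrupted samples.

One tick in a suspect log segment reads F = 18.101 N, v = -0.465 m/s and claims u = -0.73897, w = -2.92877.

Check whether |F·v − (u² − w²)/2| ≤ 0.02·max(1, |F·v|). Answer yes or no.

F·v = 18.101×(-0.465) = -8.41696 W.
(u² − w²)/2 = (0.54608 − 8.57769)/2 = -4.01581 W.
|Δ| = 4.40116;  2% of max(1, |F·v|) = 0.16834.

no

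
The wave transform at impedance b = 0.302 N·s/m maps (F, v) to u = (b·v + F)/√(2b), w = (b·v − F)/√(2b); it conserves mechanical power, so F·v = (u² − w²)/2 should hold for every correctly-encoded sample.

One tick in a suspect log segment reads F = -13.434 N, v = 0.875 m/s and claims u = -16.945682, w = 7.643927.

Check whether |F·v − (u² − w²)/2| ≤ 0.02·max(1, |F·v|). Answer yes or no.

no

F·v = (-13.434)×0.875 = -11.754750 W.
(u² − w²)/2 = (287.156138 − 58.429620)/2 = 114.363259 W.
|Δ| = 126.118009;  2% of max(1, |F·v|) = 0.235095.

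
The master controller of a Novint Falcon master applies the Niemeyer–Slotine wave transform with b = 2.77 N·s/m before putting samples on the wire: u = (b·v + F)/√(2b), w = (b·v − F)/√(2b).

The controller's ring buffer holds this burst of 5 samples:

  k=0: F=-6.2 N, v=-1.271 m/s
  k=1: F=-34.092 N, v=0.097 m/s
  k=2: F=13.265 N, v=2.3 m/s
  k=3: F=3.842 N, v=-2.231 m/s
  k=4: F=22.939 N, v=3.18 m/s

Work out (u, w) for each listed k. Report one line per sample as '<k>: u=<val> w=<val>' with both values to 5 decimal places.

0: u=-4.12992 w=1.13834
1: u=-14.37015 w=14.59846
2: u=8.34254 w=-2.92898
3: u=-0.99327 w=-4.25788
4: u=13.48826 w=-6.00343

k=0: b·v=2.77×(-1.271)=-3.52067; √(2b)=2.35372; u=(-3.52067+(-6.2))/2.35372=-4.12992, w=(-3.52067−(-6.2))/2.35372=1.13834
k=1: b·v=2.77×0.097=0.26869; √(2b)=2.35372; u=(0.26869+(-34.092))/2.35372=-14.37015, w=(0.26869−(-34.092))/2.35372=14.59846
k=2: b·v=2.77×2.3=6.37100; √(2b)=2.35372; u=(6.37100+13.265)/2.35372=8.34254, w=(6.37100−13.265)/2.35372=-2.92898
k=3: b·v=2.77×(-2.231)=-6.17987; √(2b)=2.35372; u=(-6.17987+3.842)/2.35372=-0.99327, w=(-6.17987−3.842)/2.35372=-4.25788
k=4: b·v=2.77×3.18=8.80860; √(2b)=2.35372; u=(8.80860+22.939)/2.35372=13.48826, w=(8.80860−22.939)/2.35372=-6.00343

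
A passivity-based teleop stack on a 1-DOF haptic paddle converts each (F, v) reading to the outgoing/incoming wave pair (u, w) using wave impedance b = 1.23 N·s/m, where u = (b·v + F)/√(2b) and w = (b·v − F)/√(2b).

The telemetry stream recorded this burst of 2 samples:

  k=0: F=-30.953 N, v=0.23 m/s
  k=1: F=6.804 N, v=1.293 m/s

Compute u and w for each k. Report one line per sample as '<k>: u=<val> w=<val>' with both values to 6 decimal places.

0: u=-19.554542 w=19.915282
1: u=5.352068 w=-3.324076

k=0: b·v=1.23×0.23=0.282900; √(2b)=1.568439; u=(0.282900+(-30.953))/1.568439=-19.554542, w=(0.282900−(-30.953))/1.568439=19.915282
k=1: b·v=1.23×1.293=1.590390; √(2b)=1.568439; u=(1.590390+6.804)/1.568439=5.352068, w=(1.590390−6.804)/1.568439=-3.324076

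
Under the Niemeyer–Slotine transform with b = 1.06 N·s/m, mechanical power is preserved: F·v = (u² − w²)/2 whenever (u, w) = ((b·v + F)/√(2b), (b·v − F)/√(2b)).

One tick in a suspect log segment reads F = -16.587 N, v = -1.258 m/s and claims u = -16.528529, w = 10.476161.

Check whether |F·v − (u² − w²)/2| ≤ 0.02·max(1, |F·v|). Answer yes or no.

no

F·v = (-16.587)×(-1.258) = 20.866446 W.
(u² − w²)/2 = (273.192271 − 109.749949)/2 = 81.721161 W.
|Δ| = 60.854715;  2% of max(1, |F·v|) = 0.417329.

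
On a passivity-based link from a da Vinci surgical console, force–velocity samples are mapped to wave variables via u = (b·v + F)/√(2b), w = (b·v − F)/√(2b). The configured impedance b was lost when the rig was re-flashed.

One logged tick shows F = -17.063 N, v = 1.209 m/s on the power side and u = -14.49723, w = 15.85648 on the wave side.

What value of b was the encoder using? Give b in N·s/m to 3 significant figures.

u + w = 1.3592;  u + w = √(2b)·v, so √(2b) = 1.3592/1.209 = 1.1243.
b = (√(2b))²/2 = 1.2640/2 = 0.6320.
(Check via u − w = 2F/√(2b): u − w = -30.3537, 2F/√(2b) = -30.3537.)

b = 0.632 N·s/m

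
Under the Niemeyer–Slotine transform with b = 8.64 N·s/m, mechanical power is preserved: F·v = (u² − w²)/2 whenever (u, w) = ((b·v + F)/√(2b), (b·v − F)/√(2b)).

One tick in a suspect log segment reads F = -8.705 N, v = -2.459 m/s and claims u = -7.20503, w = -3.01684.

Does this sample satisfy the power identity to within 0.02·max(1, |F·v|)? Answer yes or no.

yes

F·v = (-8.705)×(-2.459) = 21.40560 W.
(u² − w²)/2 = (51.91246 − 9.10132)/2 = 21.40557 W.
|Δ| = 0.00003;  2% of max(1, |F·v|) = 0.42811.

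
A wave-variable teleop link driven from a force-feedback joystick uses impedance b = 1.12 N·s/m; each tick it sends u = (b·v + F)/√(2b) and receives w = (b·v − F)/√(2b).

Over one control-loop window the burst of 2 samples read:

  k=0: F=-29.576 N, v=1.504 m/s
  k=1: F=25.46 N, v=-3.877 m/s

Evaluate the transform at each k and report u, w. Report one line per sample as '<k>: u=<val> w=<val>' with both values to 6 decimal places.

k=0: b·v=1.12×1.504=1.684480; √(2b)=1.496663; u=(1.684480+(-29.576))/1.496663=-18.635806, w=(1.684480−(-29.576))/1.496663=20.886787
k=1: b·v=1.12×(-3.877)=-4.342240; √(2b)=1.496663; u=(-4.342240+25.46)/1.496663=14.109897, w=(-4.342240−25.46)/1.496663=-19.912459

0: u=-18.635806 w=20.886787
1: u=14.109897 w=-19.912459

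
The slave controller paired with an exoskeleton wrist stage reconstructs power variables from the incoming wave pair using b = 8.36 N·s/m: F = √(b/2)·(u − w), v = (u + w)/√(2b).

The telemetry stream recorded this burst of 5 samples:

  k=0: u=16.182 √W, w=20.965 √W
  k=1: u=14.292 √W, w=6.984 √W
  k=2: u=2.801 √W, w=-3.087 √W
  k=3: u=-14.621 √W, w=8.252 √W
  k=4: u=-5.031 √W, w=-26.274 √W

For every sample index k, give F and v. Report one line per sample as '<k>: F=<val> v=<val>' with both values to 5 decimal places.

k=0: u−w=-4.78300, u+w=37.14700; √(b/2)=2.04450, √(2b)=4.08901; F=2.04450×(-4.783)=-9.77887, v=37.14700/4.08901=9.08460
k=1: u−w=7.30800, u+w=21.27600; √(b/2)=2.04450, √(2b)=4.08901; F=2.04450×7.308=14.94124, v=21.27600/4.08901=5.20322
k=2: u−w=5.88800, u+w=-0.28600; √(b/2)=2.04450, √(2b)=4.08901; F=2.04450×5.888=12.03804, v=-0.28600/4.08901=-0.06994
k=3: u−w=-22.87300, u+w=-6.36900; √(b/2)=2.04450, √(2b)=4.08901; F=2.04450×(-22.873)=-46.76396, v=-6.36900/4.08901=-1.55759
k=4: u−w=21.24300, u+w=-31.30500; √(b/2)=2.04450, √(2b)=4.08901; F=2.04450×21.243=43.43142, v=-31.30500/4.08901=-7.65589

0: F=-9.77887 v=9.08460
1: F=14.94124 v=5.20322
2: F=12.03804 v=-0.06994
3: F=-46.76396 v=-1.55759
4: F=43.43142 v=-7.65589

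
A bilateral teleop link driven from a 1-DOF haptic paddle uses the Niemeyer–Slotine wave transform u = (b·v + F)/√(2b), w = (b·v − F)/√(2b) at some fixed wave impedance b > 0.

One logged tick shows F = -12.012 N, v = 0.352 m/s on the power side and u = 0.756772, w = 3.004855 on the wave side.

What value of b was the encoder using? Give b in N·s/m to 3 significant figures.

u + w = 3.761627;  u + w = √(2b)·v, so √(2b) = 3.761627/0.352 = 10.686440.
b = (√(2b))²/2 = 114.200007/2 = 57.100004.
(Check via u − w = 2F/√(2b): u − w = -2.248083, 2F/√(2b) = -2.248083.)

b = 57.1 N·s/m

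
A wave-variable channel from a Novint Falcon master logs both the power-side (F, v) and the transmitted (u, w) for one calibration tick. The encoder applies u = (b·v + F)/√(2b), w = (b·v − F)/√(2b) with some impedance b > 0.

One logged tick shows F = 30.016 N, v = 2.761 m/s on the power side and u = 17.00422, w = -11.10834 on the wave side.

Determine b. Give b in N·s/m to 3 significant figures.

b = 2.28 N·s/m

u + w = 5.8959;  u + w = √(2b)·v, so √(2b) = 5.8959/2.761 = 2.1354.
b = (√(2b))²/2 = 4.5600/2 = 2.2800.
(Check via u − w = 2F/√(2b): u − w = 28.1126, 2F/√(2b) = 28.1126.)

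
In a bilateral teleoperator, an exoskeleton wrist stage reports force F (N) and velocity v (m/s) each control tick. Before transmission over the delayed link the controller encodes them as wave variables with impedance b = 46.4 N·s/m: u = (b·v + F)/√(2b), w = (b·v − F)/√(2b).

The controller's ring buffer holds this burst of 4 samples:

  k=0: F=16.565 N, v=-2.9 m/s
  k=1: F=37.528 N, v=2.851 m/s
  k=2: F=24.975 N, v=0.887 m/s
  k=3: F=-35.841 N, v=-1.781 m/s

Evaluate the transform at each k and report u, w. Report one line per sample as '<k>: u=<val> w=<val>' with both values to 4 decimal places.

k=0: b·v=46.4×(-2.9)=-134.5600; √(2b)=9.6333; u=(-134.5600+16.565)/9.6333=-12.2487, w=(-134.5600−16.565)/9.6333=-15.6878
k=1: b·v=46.4×2.851=132.2864; √(2b)=9.6333; u=(132.2864+37.528)/9.6333=17.6279, w=(132.2864−37.528)/9.6333=9.8366
k=2: b·v=46.4×0.887=41.1568; √(2b)=9.6333; u=(41.1568+24.975)/9.6333=6.8649, w=(41.1568−24.975)/9.6333=1.6798
k=3: b·v=46.4×(-1.781)=-82.6384; √(2b)=9.6333; u=(-82.6384+(-35.841))/9.6333=-12.2990, w=(-82.6384−(-35.841))/9.6333=-4.8579

0: u=-12.2487 w=-15.6878
1: u=17.6279 w=9.8366
2: u=6.8649 w=1.6798
3: u=-12.2990 w=-4.8579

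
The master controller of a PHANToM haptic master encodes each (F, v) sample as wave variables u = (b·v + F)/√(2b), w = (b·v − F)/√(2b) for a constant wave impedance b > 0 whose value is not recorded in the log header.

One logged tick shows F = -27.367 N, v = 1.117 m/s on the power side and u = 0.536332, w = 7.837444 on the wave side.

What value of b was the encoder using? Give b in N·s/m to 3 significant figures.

b = 28.1 N·s/m

u + w = 8.373776;  u + w = √(2b)·v, so √(2b) = 8.373776/1.117 = 7.496666.
b = (√(2b))²/2 = 56.200002/2 = 28.100001.
(Check via u − w = 2F/√(2b): u − w = -7.301112, 2F/√(2b) = -7.301112.)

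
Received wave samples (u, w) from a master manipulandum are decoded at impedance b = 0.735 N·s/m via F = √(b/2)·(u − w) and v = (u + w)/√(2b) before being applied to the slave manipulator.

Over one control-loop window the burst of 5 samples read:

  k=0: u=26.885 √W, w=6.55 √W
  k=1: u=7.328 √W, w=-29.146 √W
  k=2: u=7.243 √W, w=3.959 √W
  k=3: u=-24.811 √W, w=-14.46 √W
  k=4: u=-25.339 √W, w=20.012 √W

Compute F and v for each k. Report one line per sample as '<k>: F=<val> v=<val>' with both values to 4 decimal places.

k=0: u−w=20.3350, u+w=33.4350; √(b/2)=0.6062, √(2b)=1.2124; F=0.6062×20.335=12.3274, v=33.4350/1.2124=27.5767
k=1: u−w=36.4740, u+w=-21.8180; √(b/2)=0.6062, √(2b)=1.2124; F=0.6062×36.474=22.1112, v=-21.8180/1.2124=-17.9952
k=2: u−w=3.2840, u+w=11.2020; √(b/2)=0.6062, √(2b)=1.2124; F=0.6062×3.284=1.9908, v=11.2020/1.2124=9.2393
k=3: u−w=-10.3510, u+w=-39.2710; √(b/2)=0.6062, √(2b)=1.2124; F=0.6062×(-10.351)=-6.2750, v=-39.2710/1.2124=-32.3902
k=4: u−w=-45.3510, u+w=-5.3270; √(b/2)=0.6062, √(2b)=1.2124; F=0.6062×(-45.351)=-27.4926, v=-5.3270/1.2124=-4.3936

0: F=12.3274 v=27.5767
1: F=22.1112 v=-17.9952
2: F=1.9908 v=9.2393
3: F=-6.2750 v=-32.3902
4: F=-27.4926 v=-4.3936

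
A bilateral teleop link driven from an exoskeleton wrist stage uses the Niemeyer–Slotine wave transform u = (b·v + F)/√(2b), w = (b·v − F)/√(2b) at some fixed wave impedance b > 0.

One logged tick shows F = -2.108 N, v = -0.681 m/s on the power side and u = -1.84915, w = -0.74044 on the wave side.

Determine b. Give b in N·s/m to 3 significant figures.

b = 7.23 N·s/m

u + w = -2.5896;  u + w = √(2b)·v, so √(2b) = -2.5896/(-0.681) = 3.8026.
b = (√(2b))²/2 = 14.4600/2 = 7.2300.
(Check via u − w = 2F/√(2b): u − w = -1.1087, 2F/√(2b) = -1.1087.)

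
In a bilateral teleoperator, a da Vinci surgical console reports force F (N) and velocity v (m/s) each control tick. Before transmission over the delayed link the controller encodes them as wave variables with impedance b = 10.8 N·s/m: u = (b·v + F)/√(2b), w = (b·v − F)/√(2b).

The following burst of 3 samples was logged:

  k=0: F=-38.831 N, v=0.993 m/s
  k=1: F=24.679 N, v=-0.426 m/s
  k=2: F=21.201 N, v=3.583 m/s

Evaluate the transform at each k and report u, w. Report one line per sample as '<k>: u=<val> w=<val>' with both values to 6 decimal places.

0: u=-6.047577 w=10.662624
1: u=4.320141 w=-6.300010
2: u=12.887868 w=3.764411

k=0: b·v=10.8×0.993=10.724400; √(2b)=4.647580; u=(10.724400+(-38.831))/4.647580=-6.047577, w=(10.724400−(-38.831))/4.647580=10.662624
k=1: b·v=10.8×(-0.426)=-4.600800; √(2b)=4.647580; u=(-4.600800+24.679)/4.647580=4.320141, w=(-4.600800−24.679)/4.647580=-6.300010
k=2: b·v=10.8×3.583=38.696400; √(2b)=4.647580; u=(38.696400+21.201)/4.647580=12.887868, w=(38.696400−21.201)/4.647580=3.764411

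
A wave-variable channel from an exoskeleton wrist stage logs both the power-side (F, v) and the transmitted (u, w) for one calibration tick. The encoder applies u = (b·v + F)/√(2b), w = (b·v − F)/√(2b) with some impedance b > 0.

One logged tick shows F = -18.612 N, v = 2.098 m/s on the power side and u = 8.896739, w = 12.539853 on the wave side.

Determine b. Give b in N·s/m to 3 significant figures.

u + w = 21.436592;  u + w = √(2b)·v, so √(2b) = 21.436592/2.098 = 10.217632.
b = (√(2b))²/2 = 104.400004/2 = 52.200002.
(Check via u − w = 2F/√(2b): u − w = -3.643114, 2F/√(2b) = -3.643114.)

b = 52.2 N·s/m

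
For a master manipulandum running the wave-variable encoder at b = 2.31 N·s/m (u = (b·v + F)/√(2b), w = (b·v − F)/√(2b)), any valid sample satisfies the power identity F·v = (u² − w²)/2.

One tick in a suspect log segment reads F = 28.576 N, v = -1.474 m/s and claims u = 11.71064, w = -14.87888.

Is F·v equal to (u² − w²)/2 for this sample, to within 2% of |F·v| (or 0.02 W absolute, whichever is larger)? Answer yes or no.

yes

F·v = 28.576×(-1.474) = -42.1210 W.
(u² − w²)/2 = (137.1391 − 221.3811)/2 = -42.1210 W.
|Δ| = 0.0000;  2% of max(1, |F·v|) = 0.8424.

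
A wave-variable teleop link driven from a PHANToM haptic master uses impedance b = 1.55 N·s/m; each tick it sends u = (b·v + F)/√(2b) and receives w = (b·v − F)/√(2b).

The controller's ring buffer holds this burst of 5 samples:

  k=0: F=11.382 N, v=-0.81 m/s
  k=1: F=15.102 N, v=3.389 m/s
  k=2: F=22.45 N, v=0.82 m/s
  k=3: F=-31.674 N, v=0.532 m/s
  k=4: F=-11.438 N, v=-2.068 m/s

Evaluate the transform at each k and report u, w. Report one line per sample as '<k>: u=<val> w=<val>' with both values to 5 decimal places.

k=0: b·v=1.55×(-0.81)=-1.25550; √(2b)=1.76068; u=(-1.25550+11.382)/1.76068=5.75147, w=(-1.25550−11.382)/1.76068=-7.17762
k=1: b·v=1.55×3.389=5.25295; √(2b)=1.76068; u=(5.25295+15.102)/1.76068=11.56083, w=(5.25295−15.102)/1.76068=-5.59388
k=2: b·v=1.55×0.82=1.27100; √(2b)=1.76068; u=(1.27100+22.45)/1.76068=13.47262, w=(1.27100−22.45)/1.76068=-12.02886
k=3: b·v=1.55×0.532=0.82460; √(2b)=1.76068; u=(0.82460+(-31.674))/1.76068=-17.52128, w=(0.82460−(-31.674))/1.76068=18.45796
k=4: b·v=1.55×(-2.068)=-3.20540; √(2b)=1.76068; u=(-3.20540+(-11.438))/1.76068=-8.31689, w=(-3.20540−(-11.438))/1.76068=4.67580

0: u=5.75147 w=-7.17762
1: u=11.56083 w=-5.59388
2: u=13.47262 w=-12.02886
3: u=-17.52128 w=18.45796
4: u=-8.31689 w=4.67580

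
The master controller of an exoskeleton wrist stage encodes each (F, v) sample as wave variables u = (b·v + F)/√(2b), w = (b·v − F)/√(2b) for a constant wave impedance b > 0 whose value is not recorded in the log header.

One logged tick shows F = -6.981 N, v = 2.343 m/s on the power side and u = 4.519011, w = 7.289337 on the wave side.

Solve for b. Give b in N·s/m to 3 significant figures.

u + w = 11.808348;  u + w = √(2b)·v, so √(2b) = 11.808348/2.343 = 5.039841.
b = (√(2b))²/2 = 25.400000/2 = 12.700000.
(Check via u − w = 2F/√(2b): u − w = -2.770326, 2F/√(2b) = -2.770325.)

b = 12.7 N·s/m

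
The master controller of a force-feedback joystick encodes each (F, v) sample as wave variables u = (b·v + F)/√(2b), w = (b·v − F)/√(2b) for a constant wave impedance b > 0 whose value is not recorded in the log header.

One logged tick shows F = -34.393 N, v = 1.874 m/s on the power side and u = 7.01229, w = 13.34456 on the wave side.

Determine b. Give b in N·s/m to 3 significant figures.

u + w = 20.35685;  u + w = √(2b)·v, so √(2b) = 20.35685/1.874 = 10.86278.
b = (√(2b))²/2 = 117.99999/2 = 59.00000.
(Check via u − w = 2F/√(2b): u − w = -6.33227, 2F/√(2b) = -6.33226.)

b = 59 N·s/m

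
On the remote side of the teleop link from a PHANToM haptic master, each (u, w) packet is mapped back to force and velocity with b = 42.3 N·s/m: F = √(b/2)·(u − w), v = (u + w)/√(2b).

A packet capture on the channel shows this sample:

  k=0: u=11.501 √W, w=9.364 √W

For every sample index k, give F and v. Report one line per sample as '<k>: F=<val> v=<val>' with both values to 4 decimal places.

k=0: u−w=2.1370, u+w=20.8650; √(b/2)=4.5989, √(2b)=9.1978; F=4.5989×2.137=9.8279, v=20.8650/9.1978=2.2685

0: F=9.8279 v=2.2685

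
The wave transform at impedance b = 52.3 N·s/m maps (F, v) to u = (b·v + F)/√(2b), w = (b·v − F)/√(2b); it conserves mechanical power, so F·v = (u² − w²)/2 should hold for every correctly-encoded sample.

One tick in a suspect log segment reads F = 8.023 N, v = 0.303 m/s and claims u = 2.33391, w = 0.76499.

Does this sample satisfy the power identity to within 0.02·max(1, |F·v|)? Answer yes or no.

yes

F·v = 8.023×0.303 = 2.43097 W.
(u² − w²)/2 = (5.44714 − 0.58521)/2 = 2.43096 W.
|Δ| = 0.00001;  2% of max(1, |F·v|) = 0.04862.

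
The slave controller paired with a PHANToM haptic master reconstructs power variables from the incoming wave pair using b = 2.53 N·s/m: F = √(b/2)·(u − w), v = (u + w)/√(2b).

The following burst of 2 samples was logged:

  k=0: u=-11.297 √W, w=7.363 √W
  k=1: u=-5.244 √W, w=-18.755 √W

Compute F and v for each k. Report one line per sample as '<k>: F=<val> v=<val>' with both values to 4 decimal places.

0: F=-20.9873 v=-1.7489
1: F=15.1961 v=-10.6689

k=0: u−w=-18.6600, u+w=-3.9340; √(b/2)=1.1247, √(2b)=2.2494; F=1.1247×(-18.66)=-20.9873, v=-3.9340/2.2494=-1.7489
k=1: u−w=13.5110, u+w=-23.9990; √(b/2)=1.1247, √(2b)=2.2494; F=1.1247×13.511=15.1961, v=-23.9990/2.2494=-10.6689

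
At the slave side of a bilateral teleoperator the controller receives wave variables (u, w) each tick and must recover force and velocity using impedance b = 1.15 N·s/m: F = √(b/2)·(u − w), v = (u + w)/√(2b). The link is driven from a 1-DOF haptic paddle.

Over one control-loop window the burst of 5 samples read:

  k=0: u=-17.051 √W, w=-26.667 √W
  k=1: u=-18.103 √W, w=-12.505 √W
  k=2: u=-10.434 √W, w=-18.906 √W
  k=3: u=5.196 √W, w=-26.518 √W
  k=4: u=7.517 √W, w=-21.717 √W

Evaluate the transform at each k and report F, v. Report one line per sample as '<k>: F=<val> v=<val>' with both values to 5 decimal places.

0: F=7.29169 v=-28.82680
1: F=-4.24489 v=-20.18232
2: F=6.42421 v=-19.34622
3: F=24.04833 v=-14.05931
4: F=22.16778 v=-9.36320

k=0: u−w=9.61600, u+w=-43.71800; √(b/2)=0.75829, √(2b)=1.51658; F=0.75829×9.616=7.29169, v=-43.71800/1.51658=-28.82680
k=1: u−w=-5.59800, u+w=-30.60800; √(b/2)=0.75829, √(2b)=1.51658; F=0.75829×(-5.598)=-4.24489, v=-30.60800/1.51658=-20.18232
k=2: u−w=8.47200, u+w=-29.34000; √(b/2)=0.75829, √(2b)=1.51658; F=0.75829×8.472=6.42421, v=-29.34000/1.51658=-19.34622
k=3: u−w=31.71400, u+w=-21.32200; √(b/2)=0.75829, √(2b)=1.51658; F=0.75829×31.714=24.04833, v=-21.32200/1.51658=-14.05931
k=4: u−w=29.23400, u+w=-14.20000; √(b/2)=0.75829, √(2b)=1.51658; F=0.75829×29.234=22.16778, v=-14.20000/1.51658=-9.36320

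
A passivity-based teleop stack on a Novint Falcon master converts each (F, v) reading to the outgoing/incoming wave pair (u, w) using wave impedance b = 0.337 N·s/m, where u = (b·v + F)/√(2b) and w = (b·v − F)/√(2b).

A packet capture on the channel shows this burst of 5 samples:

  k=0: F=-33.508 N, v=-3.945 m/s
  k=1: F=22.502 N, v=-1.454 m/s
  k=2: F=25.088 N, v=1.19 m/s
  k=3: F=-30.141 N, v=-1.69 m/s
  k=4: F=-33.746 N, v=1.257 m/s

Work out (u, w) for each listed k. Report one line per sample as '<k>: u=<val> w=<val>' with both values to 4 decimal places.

k=0: b·v=0.337×(-3.945)=-1.3295; √(2b)=0.8210; u=(-1.3295+(-33.508))/0.8210=-42.4343, w=(-1.3295−(-33.508))/0.8210=39.1955
k=1: b·v=0.337×(-1.454)=-0.4900; √(2b)=0.8210; u=(-0.4900+22.502)/0.8210=26.8120, w=(-0.4900−22.502)/0.8210=-28.0057
k=2: b·v=0.337×1.19=0.4010; √(2b)=0.8210; u=(0.4010+25.088)/0.8210=31.0473, w=(0.4010−25.088)/0.8210=-30.0703
k=3: b·v=0.337×(-1.69)=-0.5695; √(2b)=0.8210; u=(-0.5695+(-30.141))/0.8210=-37.4074, w=(-0.5695−(-30.141))/0.8210=36.0199
k=4: b·v=0.337×1.257=0.4236; √(2b)=0.8210; u=(0.4236+(-33.746))/0.8210=-40.5888, w=(0.4236−(-33.746))/0.8210=41.6208

0: u=-42.4343 w=39.1955
1: u=26.8120 w=-28.0057
2: u=31.0473 w=-30.0703
3: u=-37.4074 w=36.0199
4: u=-40.5888 w=41.6208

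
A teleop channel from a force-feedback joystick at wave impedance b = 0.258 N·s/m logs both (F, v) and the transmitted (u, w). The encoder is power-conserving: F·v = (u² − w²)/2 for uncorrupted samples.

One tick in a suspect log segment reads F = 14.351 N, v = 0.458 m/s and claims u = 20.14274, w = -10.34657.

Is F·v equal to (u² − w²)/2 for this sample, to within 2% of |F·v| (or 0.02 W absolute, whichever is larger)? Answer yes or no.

no

F·v = 14.351×0.458 = 6.57276 W.
(u² − w²)/2 = (405.72997 − 107.05151)/2 = 149.33923 W.
|Δ| = 142.76647;  2% of max(1, |F·v|) = 0.13146.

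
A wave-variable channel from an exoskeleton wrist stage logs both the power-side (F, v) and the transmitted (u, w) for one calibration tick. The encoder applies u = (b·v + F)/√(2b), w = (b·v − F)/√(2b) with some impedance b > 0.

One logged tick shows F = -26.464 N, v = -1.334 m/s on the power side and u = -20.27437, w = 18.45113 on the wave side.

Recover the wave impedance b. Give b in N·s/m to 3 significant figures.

b = 0.934 N·s/m

u + w = -1.82324;  u + w = √(2b)·v, so √(2b) = -1.82324/(-1.334) = 1.36675.
b = (√(2b))²/2 = 1.86800/2 = 0.93400.
(Check via u − w = 2F/√(2b): u − w = -38.72550, 2F/√(2b) = -38.72554.)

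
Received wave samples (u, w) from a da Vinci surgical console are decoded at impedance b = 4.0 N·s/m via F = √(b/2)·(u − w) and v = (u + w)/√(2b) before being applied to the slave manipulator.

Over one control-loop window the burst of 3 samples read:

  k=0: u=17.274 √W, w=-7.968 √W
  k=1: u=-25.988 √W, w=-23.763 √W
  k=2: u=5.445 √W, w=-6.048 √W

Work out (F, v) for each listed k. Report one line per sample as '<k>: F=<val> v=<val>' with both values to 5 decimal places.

k=0: u−w=25.24200, u+w=9.30600; √(b/2)=1.41421, √(2b)=2.82843; F=1.41421×25.242=35.69758, v=9.30600/2.82843=3.29017
k=1: u−w=-2.22500, u+w=-49.75100; √(b/2)=1.41421, √(2b)=2.82843; F=1.41421×(-2.225)=-3.14663, v=-49.75100/2.82843=-17.58963
k=2: u−w=11.49300, u+w=-0.60300; √(b/2)=1.41421, √(2b)=2.82843; F=1.41421×11.493=16.25356, v=-0.60300/2.82843=-0.21319

0: F=35.69758 v=3.29017
1: F=-3.14663 v=-17.58963
2: F=16.25356 v=-0.21319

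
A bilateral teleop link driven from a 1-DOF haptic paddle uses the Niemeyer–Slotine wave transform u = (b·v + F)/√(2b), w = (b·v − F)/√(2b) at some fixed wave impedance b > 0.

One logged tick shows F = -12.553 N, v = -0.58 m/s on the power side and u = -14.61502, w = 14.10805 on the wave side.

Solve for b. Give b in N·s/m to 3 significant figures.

u + w = -0.5070;  u + w = √(2b)·v, so √(2b) = -0.5070/(-0.58) = 0.8741.
b = (√(2b))²/2 = 0.7640/2 = 0.3820.
(Check via u − w = 2F/√(2b): u − w = -28.7231, 2F/√(2b) = -28.7226.)

b = 0.382 N·s/m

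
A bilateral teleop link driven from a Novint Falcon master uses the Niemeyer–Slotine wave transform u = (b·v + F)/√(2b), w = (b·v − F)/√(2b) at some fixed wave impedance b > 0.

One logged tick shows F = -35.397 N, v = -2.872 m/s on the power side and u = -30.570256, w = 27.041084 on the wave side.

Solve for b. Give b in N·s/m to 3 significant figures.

b = 0.755 N·s/m

u + w = -3.529172;  u + w = √(2b)·v, so √(2b) = -3.529172/(-2.872) = 1.228820.
b = (√(2b))²/2 = 1.509999/2 = 0.755000.
(Check via u − w = 2F/√(2b): u − w = -57.611340, 2F/√(2b) = -57.611351.)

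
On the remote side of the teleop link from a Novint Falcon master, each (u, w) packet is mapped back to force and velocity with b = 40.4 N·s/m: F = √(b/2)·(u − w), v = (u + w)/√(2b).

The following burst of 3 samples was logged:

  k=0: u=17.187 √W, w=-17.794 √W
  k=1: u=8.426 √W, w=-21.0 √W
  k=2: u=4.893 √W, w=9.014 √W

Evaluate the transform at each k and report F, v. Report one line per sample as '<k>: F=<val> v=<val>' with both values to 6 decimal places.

0: F=157.220041 v=-0.067528
1: F=132.253421 v=-1.398839
2: F=-18.521591 v=1.547133

k=0: u−w=34.981000, u+w=-0.607000; √(b/2)=4.494441, √(2b)=8.988882; F=4.494441×34.981=157.220041, v=-0.607000/8.988882=-0.067528
k=1: u−w=29.426000, u+w=-12.574000; √(b/2)=4.494441, √(2b)=8.988882; F=4.494441×29.426=132.253421, v=-12.574000/8.988882=-1.398839
k=2: u−w=-4.121000, u+w=13.907000; √(b/2)=4.494441, √(2b)=8.988882; F=4.494441×(-4.121)=-18.521591, v=13.907000/8.988882=1.547133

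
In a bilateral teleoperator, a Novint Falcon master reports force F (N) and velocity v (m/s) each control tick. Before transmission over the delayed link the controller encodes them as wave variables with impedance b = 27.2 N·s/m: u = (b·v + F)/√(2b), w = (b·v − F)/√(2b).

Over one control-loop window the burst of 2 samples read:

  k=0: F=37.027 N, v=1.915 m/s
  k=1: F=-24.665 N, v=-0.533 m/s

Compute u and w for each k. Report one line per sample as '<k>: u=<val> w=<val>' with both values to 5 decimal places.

0: u=12.08235 w=2.04199
1: u=-5.30973 w=1.37851

k=0: b·v=27.2×1.915=52.08800; √(2b)=7.37564; u=(52.08800+37.027)/7.37564=12.08235, w=(52.08800−37.027)/7.37564=2.04199
k=1: b·v=27.2×(-0.533)=-14.49760; √(2b)=7.37564; u=(-14.49760+(-24.665))/7.37564=-5.30973, w=(-14.49760−(-24.665))/7.37564=1.37851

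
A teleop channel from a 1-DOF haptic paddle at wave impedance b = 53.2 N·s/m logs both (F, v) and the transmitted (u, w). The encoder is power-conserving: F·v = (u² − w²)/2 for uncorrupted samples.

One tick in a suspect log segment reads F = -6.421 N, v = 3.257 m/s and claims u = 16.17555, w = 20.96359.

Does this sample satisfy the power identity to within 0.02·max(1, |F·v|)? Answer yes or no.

no

F·v = (-6.421)×3.257 = -20.9132 W.
(u² − w²)/2 = (261.6484 − 439.4721)/2 = -88.9118 W.
|Δ| = 67.9986;  2% of max(1, |F·v|) = 0.4183.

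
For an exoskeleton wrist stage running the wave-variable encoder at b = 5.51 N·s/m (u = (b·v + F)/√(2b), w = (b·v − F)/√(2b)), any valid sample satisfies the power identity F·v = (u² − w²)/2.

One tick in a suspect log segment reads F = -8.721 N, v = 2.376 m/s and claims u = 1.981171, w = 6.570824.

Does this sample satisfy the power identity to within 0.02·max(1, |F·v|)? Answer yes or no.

no

F·v = (-8.721)×2.376 = -20.721096 W.
(u² − w²)/2 = (3.925039 − 43.175728)/2 = -19.625345 W.
|Δ| = 1.095751;  2% of max(1, |F·v|) = 0.414422.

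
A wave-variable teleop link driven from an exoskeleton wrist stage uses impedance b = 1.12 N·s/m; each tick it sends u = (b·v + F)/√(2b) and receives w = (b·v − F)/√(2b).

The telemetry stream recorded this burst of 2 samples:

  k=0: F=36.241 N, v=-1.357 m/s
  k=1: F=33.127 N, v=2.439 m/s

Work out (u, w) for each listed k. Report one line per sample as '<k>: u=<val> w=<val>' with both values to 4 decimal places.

0: u=23.1991 w=-25.2300
1: u=23.9591 w=-20.3087

k=0: b·v=1.12×(-1.357)=-1.5198; √(2b)=1.4967; u=(-1.5198+36.241)/1.4967=23.1991, w=(-1.5198−36.241)/1.4967=-25.2300
k=1: b·v=1.12×2.439=2.7317; √(2b)=1.4967; u=(2.7317+33.127)/1.4967=23.9591, w=(2.7317−33.127)/1.4967=-20.3087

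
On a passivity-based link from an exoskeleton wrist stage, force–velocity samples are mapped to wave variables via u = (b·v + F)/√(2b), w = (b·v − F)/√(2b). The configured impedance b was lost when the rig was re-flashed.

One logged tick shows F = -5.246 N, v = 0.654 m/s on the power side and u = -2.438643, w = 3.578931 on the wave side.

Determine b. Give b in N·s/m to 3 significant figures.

u + w = 1.140288;  u + w = √(2b)·v, so √(2b) = 1.140288/0.654 = 1.743560.
b = (√(2b))²/2 = 3.040000/2 = 1.520000.
(Check via u − w = 2F/√(2b): u − w = -6.017574, 2F/√(2b) = -6.017575.)

b = 1.52 N·s/m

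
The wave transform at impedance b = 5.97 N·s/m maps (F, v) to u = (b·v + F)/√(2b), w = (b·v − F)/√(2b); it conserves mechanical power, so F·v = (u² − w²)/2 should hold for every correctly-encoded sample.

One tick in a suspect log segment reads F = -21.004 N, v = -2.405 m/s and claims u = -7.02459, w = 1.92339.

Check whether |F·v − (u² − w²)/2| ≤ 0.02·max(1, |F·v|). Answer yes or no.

no

F·v = (-21.004)×(-2.405) = 50.51462 W.
(u² − w²)/2 = (49.34486 − 3.69943)/2 = 22.82272 W.
|Δ| = 27.69190;  2% of max(1, |F·v|) = 1.01029.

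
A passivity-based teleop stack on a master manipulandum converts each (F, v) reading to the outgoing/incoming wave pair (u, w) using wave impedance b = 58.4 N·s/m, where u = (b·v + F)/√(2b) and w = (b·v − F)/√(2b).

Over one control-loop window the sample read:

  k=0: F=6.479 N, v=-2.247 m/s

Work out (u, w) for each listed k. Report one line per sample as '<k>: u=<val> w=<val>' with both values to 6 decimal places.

k=0: b·v=58.4×(-2.247)=-131.224800; √(2b)=10.807405; u=(-131.224800+6.479)/10.807405=-11.542623, w=(-131.224800−6.479)/10.807405=-12.741616

0: u=-11.542623 w=-12.741616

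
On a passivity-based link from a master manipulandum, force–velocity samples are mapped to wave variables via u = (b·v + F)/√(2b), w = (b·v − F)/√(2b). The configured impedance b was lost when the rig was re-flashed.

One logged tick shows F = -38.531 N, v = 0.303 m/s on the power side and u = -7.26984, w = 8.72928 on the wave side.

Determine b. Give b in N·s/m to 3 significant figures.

b = 11.6 N·s/m

u + w = 1.45944;  u + w = √(2b)·v, so √(2b) = 1.45944/0.303 = 4.81663.
b = (√(2b))²/2 = 23.19996/2 = 11.59998.
(Check via u − w = 2F/√(2b): u − w = -15.99912, 2F/√(2b) = -15.99914.)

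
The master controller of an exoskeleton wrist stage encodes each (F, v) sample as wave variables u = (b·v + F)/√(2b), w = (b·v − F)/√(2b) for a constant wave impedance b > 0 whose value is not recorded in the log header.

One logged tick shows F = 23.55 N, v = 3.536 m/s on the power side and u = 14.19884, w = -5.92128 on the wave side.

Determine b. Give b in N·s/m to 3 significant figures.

u + w = 8.27756;  u + w = √(2b)·v, so √(2b) = 8.27756/3.536 = 2.34094.
b = (√(2b))²/2 = 5.47999/2 = 2.74000.
(Check via u − w = 2F/√(2b): u − w = 20.12012, 2F/√(2b) = 20.12013.)

b = 2.74 N·s/m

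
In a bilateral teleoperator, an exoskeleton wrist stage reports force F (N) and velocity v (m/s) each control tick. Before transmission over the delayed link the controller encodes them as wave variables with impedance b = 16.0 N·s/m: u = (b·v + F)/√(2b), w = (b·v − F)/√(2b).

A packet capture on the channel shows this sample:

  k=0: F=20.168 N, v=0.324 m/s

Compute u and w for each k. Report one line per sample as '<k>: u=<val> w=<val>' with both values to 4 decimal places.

0: u=4.4816 w=-2.6488

k=0: b·v=16.0×0.324=5.1840; √(2b)=5.6569; u=(5.1840+20.168)/5.6569=4.4816, w=(5.1840−20.168)/5.6569=-2.6488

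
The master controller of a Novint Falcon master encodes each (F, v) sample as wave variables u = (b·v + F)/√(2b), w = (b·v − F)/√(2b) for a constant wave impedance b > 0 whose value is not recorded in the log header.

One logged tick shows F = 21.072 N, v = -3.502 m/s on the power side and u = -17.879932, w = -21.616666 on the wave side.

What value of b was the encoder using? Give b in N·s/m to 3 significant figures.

b = 63.6 N·s/m

u + w = -39.496598;  u + w = √(2b)·v, so √(2b) = -39.496598/(-3.502) = 11.278298.
b = (√(2b))²/2 = 127.199995/2 = 63.599998.
(Check via u − w = 2F/√(2b): u − w = 3.736734, 2F/√(2b) = 3.736734.)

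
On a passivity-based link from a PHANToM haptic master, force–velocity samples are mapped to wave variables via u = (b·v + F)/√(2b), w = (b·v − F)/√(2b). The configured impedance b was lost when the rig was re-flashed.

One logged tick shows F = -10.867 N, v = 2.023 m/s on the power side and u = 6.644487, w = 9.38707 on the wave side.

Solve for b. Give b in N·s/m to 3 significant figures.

b = 31.4 N·s/m

u + w = 16.031557;  u + w = √(2b)·v, so √(2b) = 16.031557/2.023 = 7.924645.
b = (√(2b))²/2 = 62.800000/2 = 31.400000.
(Check via u − w = 2F/√(2b): u − w = -2.742583, 2F/√(2b) = -2.742583.)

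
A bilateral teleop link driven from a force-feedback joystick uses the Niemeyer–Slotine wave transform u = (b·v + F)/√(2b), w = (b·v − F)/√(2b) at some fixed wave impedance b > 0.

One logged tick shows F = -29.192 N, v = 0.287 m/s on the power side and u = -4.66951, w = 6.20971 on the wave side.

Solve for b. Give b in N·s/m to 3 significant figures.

b = 14.4 N·s/m

u + w = 1.5402;  u + w = √(2b)·v, so √(2b) = 1.5402/0.287 = 5.3666.
b = (√(2b))²/2 = 28.7999/2 = 14.3999.
(Check via u − w = 2F/√(2b): u − w = -10.8792, 2F/√(2b) = -10.8792.)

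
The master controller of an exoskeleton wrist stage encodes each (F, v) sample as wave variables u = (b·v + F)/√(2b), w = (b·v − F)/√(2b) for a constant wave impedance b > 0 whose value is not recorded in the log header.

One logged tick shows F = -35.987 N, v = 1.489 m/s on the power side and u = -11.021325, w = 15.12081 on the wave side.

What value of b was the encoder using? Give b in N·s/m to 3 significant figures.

b = 3.79 N·s/m

u + w = 4.099485;  u + w = √(2b)·v, so √(2b) = 4.099485/1.489 = 2.753180.
b = (√(2b))²/2 = 7.580000/2 = 3.790000.
(Check via u − w = 2F/√(2b): u − w = -26.142135, 2F/√(2b) = -26.142134.)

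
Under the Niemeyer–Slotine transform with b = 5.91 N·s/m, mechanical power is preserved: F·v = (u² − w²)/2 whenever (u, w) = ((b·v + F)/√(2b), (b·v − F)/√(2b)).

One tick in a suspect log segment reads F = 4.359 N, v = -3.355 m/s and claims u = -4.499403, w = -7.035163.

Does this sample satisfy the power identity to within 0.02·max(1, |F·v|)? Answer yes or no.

yes

F·v = 4.359×(-3.355) = -14.624445 W.
(u² − w²)/2 = (20.244627 − 49.493518)/2 = -14.624446 W.
|Δ| = 0.000001;  2% of max(1, |F·v|) = 0.292489.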